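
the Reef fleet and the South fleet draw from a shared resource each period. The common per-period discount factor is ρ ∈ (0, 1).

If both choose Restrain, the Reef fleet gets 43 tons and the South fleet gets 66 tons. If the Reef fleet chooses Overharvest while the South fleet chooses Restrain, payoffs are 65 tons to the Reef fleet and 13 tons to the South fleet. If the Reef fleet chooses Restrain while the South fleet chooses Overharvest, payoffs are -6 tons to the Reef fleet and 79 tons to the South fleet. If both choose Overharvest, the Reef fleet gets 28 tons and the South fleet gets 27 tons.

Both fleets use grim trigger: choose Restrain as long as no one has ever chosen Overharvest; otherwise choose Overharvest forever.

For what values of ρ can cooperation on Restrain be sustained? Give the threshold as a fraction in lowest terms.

For the Reef fleet: deviation gain 65−43 = 22, per-period punishment loss 43−28 = 15. IC gives ρ ≥ 22/37.
For the South fleet: gain 13, loss 39 per period, so ρ ≥ 13/52 = 1/4.
The tighter constraint is the Reef fleet's, so cooperation needs ρ ≥ 22/37.

22/37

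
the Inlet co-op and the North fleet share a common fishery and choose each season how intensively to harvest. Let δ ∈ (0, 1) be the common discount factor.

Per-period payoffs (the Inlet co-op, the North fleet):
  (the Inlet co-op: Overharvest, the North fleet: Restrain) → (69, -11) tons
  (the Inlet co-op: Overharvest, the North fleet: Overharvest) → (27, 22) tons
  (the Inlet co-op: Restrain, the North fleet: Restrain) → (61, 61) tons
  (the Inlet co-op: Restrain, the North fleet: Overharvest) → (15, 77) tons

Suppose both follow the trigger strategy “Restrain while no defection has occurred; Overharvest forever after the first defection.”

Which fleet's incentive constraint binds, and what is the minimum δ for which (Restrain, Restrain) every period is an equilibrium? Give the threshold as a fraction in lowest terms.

For the Inlet co-op: deviation gain 69−61 = 8, per-period punishment loss 61−27 = 34. IC gives δ ≥ 8/42 = 4/21.
For the North fleet: gain 16, loss 39 per period, so δ ≥ 16/55.
The tighter constraint is the North fleet's, so cooperation needs δ ≥ 16/55.

the North fleet; δ ≥ 16/55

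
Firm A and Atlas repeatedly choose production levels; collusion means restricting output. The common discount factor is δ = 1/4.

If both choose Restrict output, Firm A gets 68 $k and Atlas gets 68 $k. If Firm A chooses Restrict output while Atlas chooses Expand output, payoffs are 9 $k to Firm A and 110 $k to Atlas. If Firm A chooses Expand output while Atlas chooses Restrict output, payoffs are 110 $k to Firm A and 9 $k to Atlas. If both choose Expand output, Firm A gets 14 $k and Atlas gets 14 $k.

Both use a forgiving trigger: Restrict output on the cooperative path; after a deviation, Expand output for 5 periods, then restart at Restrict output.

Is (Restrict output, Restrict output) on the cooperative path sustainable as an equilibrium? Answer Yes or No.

No

A one-shot deviation gives 110 now, then 14 for 5 periods, then back to 68.
Gain from deviating: (110−68) today; loss: (68−14) in each of the next 5 periods.
No-deviation condition: (68−14)(δ+…+δ^5) ≥ 110−68, i.e. δ+…+δ^5 ≥ 7/9.
At δ = 1/4: δ+…+δ^5 = 0.3330 < 0.7778.
So cooperation is not sustainable.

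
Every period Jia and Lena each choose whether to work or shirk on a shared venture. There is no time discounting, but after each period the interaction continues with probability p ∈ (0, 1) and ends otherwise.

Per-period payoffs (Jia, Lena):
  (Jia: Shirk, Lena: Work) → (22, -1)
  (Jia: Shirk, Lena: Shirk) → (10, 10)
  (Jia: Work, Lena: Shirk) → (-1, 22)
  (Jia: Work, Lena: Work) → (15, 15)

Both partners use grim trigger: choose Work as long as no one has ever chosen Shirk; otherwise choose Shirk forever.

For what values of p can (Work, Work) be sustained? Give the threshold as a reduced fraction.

7/12

Expected cooperation value is 15 + p·15 + p²·15 + … = 15/(1−p); deviation gives 22 + p·10/(1−p).
15 ≥ 22(1−p) + 10p ⇒ 12p ≥ 7 ⇒ p ≥ 7/12.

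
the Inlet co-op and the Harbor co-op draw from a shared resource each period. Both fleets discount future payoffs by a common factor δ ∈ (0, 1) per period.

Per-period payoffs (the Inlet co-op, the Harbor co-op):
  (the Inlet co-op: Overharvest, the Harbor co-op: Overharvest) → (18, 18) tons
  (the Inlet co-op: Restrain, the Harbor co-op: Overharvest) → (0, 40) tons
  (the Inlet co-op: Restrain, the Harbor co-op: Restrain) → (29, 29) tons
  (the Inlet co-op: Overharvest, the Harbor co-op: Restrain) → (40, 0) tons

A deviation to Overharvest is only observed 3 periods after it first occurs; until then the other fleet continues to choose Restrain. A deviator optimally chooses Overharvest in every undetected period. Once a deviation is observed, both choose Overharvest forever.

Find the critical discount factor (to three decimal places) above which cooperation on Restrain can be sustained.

0.794

A deviator earns 40 for 3 periods, then 18 forever; cooperating earns 29 forever. Multiplying the IC by (1−δ):
29 ≥ 40(1−δ^3) + 18δ^3, so 22·δ^3 ≥ 11 and δ^3 ≥ 1/2.
δ ≥ (1/2)^(1/3) ≈ 0.794.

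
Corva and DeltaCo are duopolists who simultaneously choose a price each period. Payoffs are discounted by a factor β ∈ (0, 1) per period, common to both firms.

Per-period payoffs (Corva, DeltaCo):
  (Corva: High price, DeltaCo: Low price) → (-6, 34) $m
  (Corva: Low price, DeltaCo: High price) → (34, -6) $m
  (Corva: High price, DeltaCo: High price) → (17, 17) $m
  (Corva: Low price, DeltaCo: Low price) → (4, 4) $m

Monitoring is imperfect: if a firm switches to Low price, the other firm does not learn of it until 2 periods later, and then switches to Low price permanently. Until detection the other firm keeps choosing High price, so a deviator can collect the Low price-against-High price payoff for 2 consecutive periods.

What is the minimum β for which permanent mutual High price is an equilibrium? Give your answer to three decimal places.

0.753

The best deviation is to choose Low price for all 2 undetected periods, earning 34 each, then 4 forever once detected.
Deviation value: 34(1−β^2)/(1−β) + 4β^2/(1−β); cooperation value: 17/(1−β).
IC: 17 ≥ 34(1−β^2) + 4β^2 = 34 − 30β^2.
So β^2 ≥ 17/30, giving β ≥ (17/30)^(1/2) ≈ 0.753.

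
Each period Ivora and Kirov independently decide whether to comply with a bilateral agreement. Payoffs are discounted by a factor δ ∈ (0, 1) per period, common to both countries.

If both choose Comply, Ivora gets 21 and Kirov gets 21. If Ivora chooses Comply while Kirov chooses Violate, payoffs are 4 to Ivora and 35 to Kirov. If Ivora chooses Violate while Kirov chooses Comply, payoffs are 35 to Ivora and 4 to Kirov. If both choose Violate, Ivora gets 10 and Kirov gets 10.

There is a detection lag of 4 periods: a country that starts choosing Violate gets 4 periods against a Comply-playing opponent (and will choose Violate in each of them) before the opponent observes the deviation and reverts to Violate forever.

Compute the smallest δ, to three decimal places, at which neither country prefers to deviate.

The best deviation is to choose Violate for all 4 undetected periods, earning 35 each, then 10 forever once detected.
Deviation value: 35(1−δ^4)/(1−δ) + 10δ^4/(1−δ); cooperation value: 21/(1−δ).
IC: 21 ≥ 35(1−δ^4) + 10δ^4 = 35 − 25δ^4.
So δ^4 ≥ 14/25, giving δ ≥ (14/25)^(1/4) ≈ 0.865.

0.865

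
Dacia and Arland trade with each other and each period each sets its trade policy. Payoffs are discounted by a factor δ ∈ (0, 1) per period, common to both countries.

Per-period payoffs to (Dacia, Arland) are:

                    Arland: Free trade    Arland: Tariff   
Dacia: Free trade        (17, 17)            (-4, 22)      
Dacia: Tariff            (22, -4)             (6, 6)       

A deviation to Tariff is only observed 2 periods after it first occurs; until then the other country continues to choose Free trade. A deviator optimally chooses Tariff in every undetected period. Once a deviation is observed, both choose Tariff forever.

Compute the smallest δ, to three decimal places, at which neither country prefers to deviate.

0.559

Deviating for the 2 undetected periods gains 22−17 = 5 per period over cooperation, then loses 17−6 = 11 per period forever once punishment starts.
Gain: 5(1 + δ + … + δ^1); loss: 11·δ^2/(1−δ).
No profitable deviation ⇔ 5(1−δ^2) ≤ 11·δ^2, i.e. δ^2 ≥ 5/(5+11) = 5/16.
Hence δ ≥ (5/16)^(1/2) ≈ 0.559.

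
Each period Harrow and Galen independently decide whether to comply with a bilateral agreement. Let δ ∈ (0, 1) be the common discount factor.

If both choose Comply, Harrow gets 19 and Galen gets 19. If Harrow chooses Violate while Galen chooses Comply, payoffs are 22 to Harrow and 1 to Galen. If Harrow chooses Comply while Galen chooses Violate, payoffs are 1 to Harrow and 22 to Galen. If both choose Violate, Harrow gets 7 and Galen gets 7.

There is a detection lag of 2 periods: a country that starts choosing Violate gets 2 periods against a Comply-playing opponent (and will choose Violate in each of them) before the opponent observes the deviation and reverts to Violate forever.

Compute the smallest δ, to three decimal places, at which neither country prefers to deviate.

Deviating for the 2 undetected periods gains 22−19 = 3 per period over cooperation, then loses 19−7 = 12 per period forever once punishment starts.
Gain: 3(1 + δ + … + δ^1); loss: 12·δ^2/(1−δ).
No profitable deviation ⇔ 3(1−δ^2) ≤ 12·δ^2, i.e. δ^2 ≥ 3/(3+12) = 1/5.
Hence δ ≥ (1/5)^(1/2) ≈ 0.447.

0.447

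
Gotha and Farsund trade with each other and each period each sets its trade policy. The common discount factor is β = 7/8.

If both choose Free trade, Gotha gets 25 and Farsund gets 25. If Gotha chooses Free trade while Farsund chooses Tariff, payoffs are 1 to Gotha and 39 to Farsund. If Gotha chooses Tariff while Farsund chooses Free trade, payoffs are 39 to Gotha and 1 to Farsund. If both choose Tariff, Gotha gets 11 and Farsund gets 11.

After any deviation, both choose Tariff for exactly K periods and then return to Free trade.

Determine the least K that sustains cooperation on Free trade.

Need Σ_{k=1}^{K} β^k ≥ (39−25)/(25−11) = 1.0000 at β = 7/8.
At K = 1 the sum is 0.8750 < 1.0000; at K = 2 it is 1.6406 ≥ 1.0000.
So the minimum punishment length is K = 2.

2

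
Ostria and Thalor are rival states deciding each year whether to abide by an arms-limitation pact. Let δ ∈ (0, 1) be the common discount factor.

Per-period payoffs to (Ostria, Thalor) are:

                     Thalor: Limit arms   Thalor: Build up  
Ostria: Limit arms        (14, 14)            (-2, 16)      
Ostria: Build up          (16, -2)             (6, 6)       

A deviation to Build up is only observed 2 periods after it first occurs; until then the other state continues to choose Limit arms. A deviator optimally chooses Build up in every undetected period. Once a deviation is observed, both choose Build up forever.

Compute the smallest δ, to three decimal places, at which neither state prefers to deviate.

0.447

Deviating for the 2 undetected periods gains 16−14 = 2 per period over cooperation, then loses 14−6 = 8 per period forever once punishment starts.
Gain: 2(1 + δ + … + δ^1); loss: 8·δ^2/(1−δ).
No profitable deviation ⇔ 2(1−δ^2) ≤ 8·δ^2, i.e. δ^2 ≥ 2/(2+8) = 1/5.
Hence δ ≥ (1/5)^(1/2) ≈ 0.447.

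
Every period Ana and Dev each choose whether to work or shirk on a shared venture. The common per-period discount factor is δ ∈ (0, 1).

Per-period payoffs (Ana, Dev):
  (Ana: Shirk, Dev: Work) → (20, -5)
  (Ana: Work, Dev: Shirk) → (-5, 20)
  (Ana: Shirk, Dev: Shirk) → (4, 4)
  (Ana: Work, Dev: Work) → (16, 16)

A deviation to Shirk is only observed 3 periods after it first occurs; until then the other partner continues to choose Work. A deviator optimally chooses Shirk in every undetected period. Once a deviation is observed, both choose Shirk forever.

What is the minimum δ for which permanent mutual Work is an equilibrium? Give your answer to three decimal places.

Deviating for the 3 undetected periods gains 20−16 = 4 per period over cooperation, then loses 16−4 = 12 per period forever once punishment starts.
Gain: 4(1 + δ + … + δ^2); loss: 12·δ^3/(1−δ).
No profitable deviation ⇔ 4(1−δ^3) ≤ 12·δ^3, i.e. δ^3 ≥ 4/(4+12) = 1/4.
Hence δ ≥ (1/4)^(1/3) ≈ 0.630.

0.630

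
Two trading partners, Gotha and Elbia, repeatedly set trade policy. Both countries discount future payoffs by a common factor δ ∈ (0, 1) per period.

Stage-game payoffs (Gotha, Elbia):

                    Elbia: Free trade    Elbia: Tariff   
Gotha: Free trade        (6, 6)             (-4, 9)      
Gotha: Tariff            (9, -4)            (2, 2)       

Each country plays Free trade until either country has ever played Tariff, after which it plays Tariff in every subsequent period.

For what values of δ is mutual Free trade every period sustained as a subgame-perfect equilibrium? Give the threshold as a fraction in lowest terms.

3/7

One-period gain from deviating is 9 − 6 = 3. The loss is 6 − 2 = 4 in every subsequent period, with present value 4·δ/(1−δ).
Deviation is unprofitable when 4·δ/(1−δ) ≥ 3, i.e. δ/(1−δ) ≥ 3/4.
Equivalently δ ≥ 3/(3+4) = 3/7.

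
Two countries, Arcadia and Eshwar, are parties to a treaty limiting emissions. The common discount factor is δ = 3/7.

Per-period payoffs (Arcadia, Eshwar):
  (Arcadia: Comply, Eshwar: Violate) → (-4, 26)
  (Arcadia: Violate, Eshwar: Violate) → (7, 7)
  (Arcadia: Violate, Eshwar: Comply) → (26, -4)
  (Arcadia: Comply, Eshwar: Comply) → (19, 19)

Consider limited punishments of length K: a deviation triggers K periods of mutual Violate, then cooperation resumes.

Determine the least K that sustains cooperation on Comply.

IC: δ(1−δ^K)/(1−δ) ≥ (26−19)/(19−7) = 7/12.
With δ = 3/7: need 1 − δ^K ≥ 7/12·(1−3/7)/(3/7), i.e. δ^K ≤ 0.2222.
Since (3/7)^1 = 0.4286 and (3/7)^2 = 0.1837, the smallest such K is 2.

2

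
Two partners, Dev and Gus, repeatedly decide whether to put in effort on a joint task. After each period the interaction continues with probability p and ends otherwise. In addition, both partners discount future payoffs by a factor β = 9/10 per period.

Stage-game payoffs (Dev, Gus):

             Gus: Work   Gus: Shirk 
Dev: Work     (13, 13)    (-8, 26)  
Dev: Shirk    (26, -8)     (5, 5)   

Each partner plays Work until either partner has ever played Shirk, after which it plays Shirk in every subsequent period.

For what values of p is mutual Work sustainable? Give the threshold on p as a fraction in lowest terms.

With continuation probability p and discount β, the effective per-period discount factor is βp.
Grim-trigger IC: βp ≥ (26−13)/(26−5) = 13/21.
So p ≥ (13/21)/(9/10) = 130/189.

130/189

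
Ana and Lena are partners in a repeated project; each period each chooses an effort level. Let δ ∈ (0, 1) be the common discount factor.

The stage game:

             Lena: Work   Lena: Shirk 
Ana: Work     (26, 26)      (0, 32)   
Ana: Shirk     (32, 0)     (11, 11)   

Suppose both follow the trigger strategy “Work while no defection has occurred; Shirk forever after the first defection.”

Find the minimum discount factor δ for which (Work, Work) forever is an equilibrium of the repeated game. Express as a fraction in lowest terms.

2/7

One-period gain from deviating is 32 − 26 = 6. The loss is 26 − 11 = 15 in every subsequent period, with present value 15·δ/(1−δ).
Deviation is unprofitable when 15·δ/(1−δ) ≥ 6, i.e. δ/(1−δ) ≥ 2/5.
Equivalently δ ≥ 6/(6+15) = 2/7.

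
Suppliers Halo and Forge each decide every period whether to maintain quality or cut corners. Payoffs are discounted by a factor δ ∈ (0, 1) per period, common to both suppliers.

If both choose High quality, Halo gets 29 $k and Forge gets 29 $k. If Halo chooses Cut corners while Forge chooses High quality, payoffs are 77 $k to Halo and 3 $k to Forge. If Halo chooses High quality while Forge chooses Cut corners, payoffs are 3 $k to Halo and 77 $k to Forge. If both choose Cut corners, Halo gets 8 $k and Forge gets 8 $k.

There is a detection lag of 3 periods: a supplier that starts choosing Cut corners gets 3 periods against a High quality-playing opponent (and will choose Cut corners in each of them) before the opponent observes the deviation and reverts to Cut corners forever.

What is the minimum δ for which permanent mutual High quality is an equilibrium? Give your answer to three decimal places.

The best deviation is to choose Cut corners for all 3 undetected periods, earning 77 each, then 8 forever once detected.
Deviation value: 77(1−δ^3)/(1−δ) + 8δ^3/(1−δ); cooperation value: 29/(1−δ).
IC: 29 ≥ 77(1−δ^3) + 8δ^3 = 77 − 69δ^3.
So δ^3 ≥ 48/69 = 16/23, giving δ ≥ (16/23)^(1/3) ≈ 0.886.

0.886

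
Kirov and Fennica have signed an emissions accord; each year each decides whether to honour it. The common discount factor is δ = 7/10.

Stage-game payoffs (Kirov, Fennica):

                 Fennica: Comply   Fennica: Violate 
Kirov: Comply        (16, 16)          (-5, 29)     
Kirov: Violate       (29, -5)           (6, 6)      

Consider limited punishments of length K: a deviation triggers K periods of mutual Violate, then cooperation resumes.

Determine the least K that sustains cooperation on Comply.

3

Need Σ_{k=1}^{K} δ^k ≥ (29−16)/(16−6) = 1.3000 at δ = 7/10.
At K = 2 the sum is 1.1900 < 1.3000; at K = 3 it is 1.5330 ≥ 1.3000.
So the minimum punishment length is K = 3.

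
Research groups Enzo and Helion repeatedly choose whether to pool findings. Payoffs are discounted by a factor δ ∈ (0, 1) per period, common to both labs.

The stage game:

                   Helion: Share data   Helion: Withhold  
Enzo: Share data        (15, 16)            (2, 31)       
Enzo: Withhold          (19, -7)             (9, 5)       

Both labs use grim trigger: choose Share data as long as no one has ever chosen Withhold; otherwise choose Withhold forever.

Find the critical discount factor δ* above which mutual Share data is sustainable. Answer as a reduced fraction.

15/26

Enzo: cooperation gives 15 each period; deviation gives 19 once then 9 forever.
  15/(1−δ) ≥ 19 + 9δ/(1−δ) ⇒ δ ≥ 4/10 = 2/5.
Helion: cooperation gives 16 each period; deviation gives 31 once then 5 forever.
  δ ≥ 15/26.
Both must hold, so the binding constraint is Helion's: δ ≥ 15/26.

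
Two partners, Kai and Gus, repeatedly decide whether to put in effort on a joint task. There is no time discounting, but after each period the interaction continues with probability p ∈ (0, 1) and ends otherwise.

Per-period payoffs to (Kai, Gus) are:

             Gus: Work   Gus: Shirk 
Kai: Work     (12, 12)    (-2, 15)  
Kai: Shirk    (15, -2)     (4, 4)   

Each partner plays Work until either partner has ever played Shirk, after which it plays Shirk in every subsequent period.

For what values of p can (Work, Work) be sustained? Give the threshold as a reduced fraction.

3/11

Expected cooperation value is 12 + p·12 + p²·12 + … = 12/(1−p); deviation gives 15 + p·4/(1−p).
12 ≥ 15(1−p) + 4p ⇒ 11p ≥ 3 ⇒ p ≥ 3/11.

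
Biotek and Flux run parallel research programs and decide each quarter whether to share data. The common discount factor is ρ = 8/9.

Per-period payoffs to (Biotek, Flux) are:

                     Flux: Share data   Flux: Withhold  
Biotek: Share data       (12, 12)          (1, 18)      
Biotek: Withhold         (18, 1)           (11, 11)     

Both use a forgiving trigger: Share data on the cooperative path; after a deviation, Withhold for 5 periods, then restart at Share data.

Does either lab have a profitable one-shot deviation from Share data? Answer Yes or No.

Yes

IC: ρ+…+ρ^5 ≥ (18−12)/(12−11) = 6.
At ρ = 8/9: partial sum = 3.5606 < 6.0000. Cooperation not sustainable.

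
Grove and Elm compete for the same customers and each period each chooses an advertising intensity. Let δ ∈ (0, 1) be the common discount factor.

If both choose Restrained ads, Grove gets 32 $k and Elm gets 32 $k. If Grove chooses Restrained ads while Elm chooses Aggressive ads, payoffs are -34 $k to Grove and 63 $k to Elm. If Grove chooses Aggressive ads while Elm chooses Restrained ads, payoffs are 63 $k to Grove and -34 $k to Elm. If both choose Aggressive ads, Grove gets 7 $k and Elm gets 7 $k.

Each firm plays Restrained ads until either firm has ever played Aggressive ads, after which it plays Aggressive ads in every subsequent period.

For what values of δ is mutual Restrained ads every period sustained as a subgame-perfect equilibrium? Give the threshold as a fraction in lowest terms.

Cooperation forever yields 32 each period: 32/(1−δ).
Deviating yields 63 once, then 7 forever: 63 + 7δ/(1−δ).
No profitable deviation requires 32/(1−δ) ≥ 63 + 7δ/(1−δ).
Multiplying by (1−δ): 32 ≥ 63(1−δ) + 7δ = 63 − 56δ.
So 56δ ≥ 31, i.e. δ ≥ 31/56.

31/56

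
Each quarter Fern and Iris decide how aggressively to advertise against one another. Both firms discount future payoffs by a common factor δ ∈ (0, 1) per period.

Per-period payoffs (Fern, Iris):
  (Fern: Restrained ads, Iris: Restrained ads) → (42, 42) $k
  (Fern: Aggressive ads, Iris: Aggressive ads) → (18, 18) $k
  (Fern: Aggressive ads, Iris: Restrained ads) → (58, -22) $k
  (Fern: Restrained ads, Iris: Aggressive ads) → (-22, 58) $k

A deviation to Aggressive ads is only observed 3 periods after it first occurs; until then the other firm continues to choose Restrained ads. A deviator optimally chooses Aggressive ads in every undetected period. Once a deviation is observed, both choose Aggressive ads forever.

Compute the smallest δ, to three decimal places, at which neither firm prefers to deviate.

0.737

A deviator earns 58 for 3 periods, then 18 forever; cooperating earns 42 forever. Multiplying the IC by (1−δ):
42 ≥ 58(1−δ^3) + 18δ^3, so 40·δ^3 ≥ 16 and δ^3 ≥ 2/5.
δ ≥ (2/5)^(1/3) ≈ 0.737.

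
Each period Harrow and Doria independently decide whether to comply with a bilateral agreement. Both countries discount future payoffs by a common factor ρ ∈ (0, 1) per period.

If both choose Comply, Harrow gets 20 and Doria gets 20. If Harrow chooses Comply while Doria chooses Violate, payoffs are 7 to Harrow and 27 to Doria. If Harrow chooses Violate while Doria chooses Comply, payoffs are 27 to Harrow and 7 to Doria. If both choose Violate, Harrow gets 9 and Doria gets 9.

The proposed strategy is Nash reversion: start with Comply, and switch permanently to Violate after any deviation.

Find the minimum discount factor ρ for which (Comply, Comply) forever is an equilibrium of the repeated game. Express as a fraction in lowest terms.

7/18

20/(1−ρ) ≥ 27 + 9ρ/(1−ρ)
20 ≥ 27 − 18ρ
ρ ≥ 7/18.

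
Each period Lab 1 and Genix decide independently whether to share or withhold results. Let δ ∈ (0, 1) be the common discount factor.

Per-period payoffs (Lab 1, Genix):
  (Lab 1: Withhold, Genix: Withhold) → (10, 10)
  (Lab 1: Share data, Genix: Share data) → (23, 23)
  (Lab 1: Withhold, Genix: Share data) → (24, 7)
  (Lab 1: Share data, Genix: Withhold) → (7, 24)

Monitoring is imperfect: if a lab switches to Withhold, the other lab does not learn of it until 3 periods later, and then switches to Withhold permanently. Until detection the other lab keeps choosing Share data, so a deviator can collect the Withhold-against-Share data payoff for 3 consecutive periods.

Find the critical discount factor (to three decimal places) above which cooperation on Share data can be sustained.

0.415

Deviating for the 3 undetected periods gains 24−23 = 1 per period over cooperation, then loses 23−10 = 13 per period forever once punishment starts.
Gain: 1(1 + δ + … + δ^2); loss: 13·δ^3/(1−δ).
No profitable deviation ⇔ 1(1−δ^3) ≤ 13·δ^3, i.e. δ^3 ≥ 1/(1+13) = 1/14.
Hence δ ≥ (1/14)^(1/3) ≈ 0.415.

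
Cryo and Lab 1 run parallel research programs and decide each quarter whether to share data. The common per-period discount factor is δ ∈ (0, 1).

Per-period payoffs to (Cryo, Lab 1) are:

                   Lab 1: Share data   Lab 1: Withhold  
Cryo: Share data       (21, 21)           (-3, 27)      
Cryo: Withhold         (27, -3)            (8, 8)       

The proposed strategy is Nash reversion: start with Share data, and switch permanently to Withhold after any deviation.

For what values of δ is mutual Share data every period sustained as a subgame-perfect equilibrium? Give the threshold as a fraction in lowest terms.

Cooperation forever yields 21 each period: 21/(1−δ).
Deviating yields 27 once, then 8 forever: 27 + 8δ/(1−δ).
No profitable deviation requires 21/(1−δ) ≥ 27 + 8δ/(1−δ).
Multiplying by (1−δ): 21 ≥ 27(1−δ) + 8δ = 27 − 19δ.
So 19δ ≥ 6, i.e. δ ≥ 6/19.

6/19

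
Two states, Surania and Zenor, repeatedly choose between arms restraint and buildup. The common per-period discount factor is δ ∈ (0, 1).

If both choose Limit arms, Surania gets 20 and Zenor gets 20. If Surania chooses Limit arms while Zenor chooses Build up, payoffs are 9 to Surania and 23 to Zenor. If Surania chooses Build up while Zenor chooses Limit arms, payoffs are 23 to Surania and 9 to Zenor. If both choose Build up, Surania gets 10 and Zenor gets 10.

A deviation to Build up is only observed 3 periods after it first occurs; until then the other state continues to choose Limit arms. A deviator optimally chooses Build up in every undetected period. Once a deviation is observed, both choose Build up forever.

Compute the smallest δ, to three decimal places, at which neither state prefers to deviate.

0.613

The best deviation is to choose Build up for all 3 undetected periods, earning 23 each, then 10 forever once detected.
Deviation value: 23(1−δ^3)/(1−δ) + 10δ^3/(1−δ); cooperation value: 20/(1−δ).
IC: 20 ≥ 23(1−δ^3) + 10δ^3 = 23 − 13δ^3.
So δ^3 ≥ 3/13, giving δ ≥ (3/13)^(1/3) ≈ 0.613.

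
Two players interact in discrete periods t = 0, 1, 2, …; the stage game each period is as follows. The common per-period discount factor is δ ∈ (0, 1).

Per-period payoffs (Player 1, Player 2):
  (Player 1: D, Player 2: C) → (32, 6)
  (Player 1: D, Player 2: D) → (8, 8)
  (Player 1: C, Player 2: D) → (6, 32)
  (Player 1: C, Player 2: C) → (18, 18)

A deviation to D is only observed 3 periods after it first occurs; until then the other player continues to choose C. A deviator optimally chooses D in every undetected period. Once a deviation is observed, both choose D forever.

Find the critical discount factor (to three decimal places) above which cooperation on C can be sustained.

0.836

Deviating for the 3 undetected periods gains 32−18 = 14 per period over cooperation, then loses 18−8 = 10 per period forever once punishment starts.
Gain: 14(1 + δ + … + δ^2); loss: 10·δ^3/(1−δ).
No profitable deviation ⇔ 14(1−δ^3) ≤ 10·δ^3, i.e. δ^3 ≥ 14/(14+10) = 7/12.
Hence δ ≥ (7/12)^(1/3) ≈ 0.836.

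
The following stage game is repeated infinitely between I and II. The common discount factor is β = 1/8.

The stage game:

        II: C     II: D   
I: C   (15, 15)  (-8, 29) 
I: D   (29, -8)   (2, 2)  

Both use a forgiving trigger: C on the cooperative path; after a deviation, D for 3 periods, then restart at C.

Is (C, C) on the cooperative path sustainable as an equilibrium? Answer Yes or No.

IC: β+…+β^3 ≥ (29−15)/(15−2) = 14/13.
At β = 1/8: partial sum = 0.1426 < 1.0769. Cooperation not sustainable.

No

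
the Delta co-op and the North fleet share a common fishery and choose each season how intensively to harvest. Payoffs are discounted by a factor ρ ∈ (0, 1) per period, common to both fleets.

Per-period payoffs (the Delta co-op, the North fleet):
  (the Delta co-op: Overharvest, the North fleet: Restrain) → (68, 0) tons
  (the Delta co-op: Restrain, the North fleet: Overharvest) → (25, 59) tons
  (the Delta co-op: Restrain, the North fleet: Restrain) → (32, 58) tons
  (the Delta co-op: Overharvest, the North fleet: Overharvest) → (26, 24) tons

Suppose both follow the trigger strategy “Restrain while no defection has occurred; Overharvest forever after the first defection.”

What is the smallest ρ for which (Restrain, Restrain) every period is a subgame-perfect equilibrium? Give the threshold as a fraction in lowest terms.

6/7

the Delta co-op: cooperation gives 32 each period; deviation gives 68 once then 26 forever.
  32/(1−ρ) ≥ 68 + 26ρ/(1−ρ) ⇒ ρ ≥ 36/42 = 6/7.
the North fleet: cooperation gives 58 each period; deviation gives 59 once then 24 forever.
  ρ ≥ 1/35.
Both must hold, so the binding constraint is the Delta co-op's: ρ ≥ 6/7.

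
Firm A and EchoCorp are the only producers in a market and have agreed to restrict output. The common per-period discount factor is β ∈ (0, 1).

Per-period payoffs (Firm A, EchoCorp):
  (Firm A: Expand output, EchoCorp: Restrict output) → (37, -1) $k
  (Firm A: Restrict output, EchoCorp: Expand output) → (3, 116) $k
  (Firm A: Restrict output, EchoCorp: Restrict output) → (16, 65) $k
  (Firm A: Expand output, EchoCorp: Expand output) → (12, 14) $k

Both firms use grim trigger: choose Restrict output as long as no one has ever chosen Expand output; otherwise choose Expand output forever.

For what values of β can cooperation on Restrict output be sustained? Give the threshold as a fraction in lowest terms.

Firm A's threshold: (37−16)/(37−12) = 21/25.
EchoCorp's threshold: (116−65)/(116−14) = 1/2.
21/25 > 1/2, so Firm A binds and β* = 21/25.

21/25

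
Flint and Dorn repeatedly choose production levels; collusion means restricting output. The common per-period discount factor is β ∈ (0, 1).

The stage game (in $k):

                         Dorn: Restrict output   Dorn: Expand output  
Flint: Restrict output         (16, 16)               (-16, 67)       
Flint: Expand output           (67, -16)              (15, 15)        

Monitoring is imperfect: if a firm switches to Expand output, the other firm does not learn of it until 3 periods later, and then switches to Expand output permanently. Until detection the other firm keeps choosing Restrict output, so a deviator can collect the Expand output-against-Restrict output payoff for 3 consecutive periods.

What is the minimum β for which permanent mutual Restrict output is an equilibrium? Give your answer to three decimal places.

0.994

A deviator earns 67 for 3 periods, then 15 forever; cooperating earns 16 forever. Multiplying the IC by (1−β):
16 ≥ 67(1−β^3) + 15β^3, so 52·β^3 ≥ 51 and β^3 ≥ 51/52.
β ≥ (51/52)^(1/3) ≈ 0.994.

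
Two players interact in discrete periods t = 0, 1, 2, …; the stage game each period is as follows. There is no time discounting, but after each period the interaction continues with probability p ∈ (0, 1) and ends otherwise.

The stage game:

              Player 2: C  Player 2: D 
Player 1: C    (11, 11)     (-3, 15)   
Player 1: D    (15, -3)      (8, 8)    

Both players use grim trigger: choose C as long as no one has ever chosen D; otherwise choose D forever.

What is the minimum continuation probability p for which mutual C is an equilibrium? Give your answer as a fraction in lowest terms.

4/7

Expected cooperation value is 11 + p·11 + p²·11 + … = 11/(1−p); deviation gives 15 + p·8/(1−p).
11 ≥ 15(1−p) + 8p ⇒ 7p ≥ 4 ⇒ p ≥ 4/7.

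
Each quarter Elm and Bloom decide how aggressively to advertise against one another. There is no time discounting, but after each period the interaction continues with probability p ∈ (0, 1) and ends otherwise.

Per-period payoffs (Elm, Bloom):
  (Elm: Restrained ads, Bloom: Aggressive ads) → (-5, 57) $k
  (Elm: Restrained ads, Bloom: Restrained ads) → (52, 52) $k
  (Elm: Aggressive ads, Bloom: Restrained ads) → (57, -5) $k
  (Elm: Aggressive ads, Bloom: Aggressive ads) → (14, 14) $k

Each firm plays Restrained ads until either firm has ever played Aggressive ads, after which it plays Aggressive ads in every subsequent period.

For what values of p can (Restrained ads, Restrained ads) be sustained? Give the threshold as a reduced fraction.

Expected cooperation value is 52 + p·52 + p²·52 + … = 52/(1−p); deviation gives 57 + p·14/(1−p).
52 ≥ 57(1−p) + 14p ⇒ 43p ≥ 5 ⇒ p ≥ 5/43.

5/43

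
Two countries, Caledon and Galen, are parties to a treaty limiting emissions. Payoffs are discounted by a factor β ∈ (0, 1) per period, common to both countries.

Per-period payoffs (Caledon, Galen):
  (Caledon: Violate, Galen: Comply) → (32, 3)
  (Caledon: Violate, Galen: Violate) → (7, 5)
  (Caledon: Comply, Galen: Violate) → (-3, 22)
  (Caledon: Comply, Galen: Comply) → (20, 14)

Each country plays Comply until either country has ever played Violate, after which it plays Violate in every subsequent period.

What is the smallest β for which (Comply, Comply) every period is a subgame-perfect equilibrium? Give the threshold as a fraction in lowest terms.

12/25

Caledon's threshold: (32−20)/(32−7) = 12/25.
Galen's threshold: (22−14)/(22−5) = 8/17.
12/25 > 8/17, so Caledon binds and β* = 12/25.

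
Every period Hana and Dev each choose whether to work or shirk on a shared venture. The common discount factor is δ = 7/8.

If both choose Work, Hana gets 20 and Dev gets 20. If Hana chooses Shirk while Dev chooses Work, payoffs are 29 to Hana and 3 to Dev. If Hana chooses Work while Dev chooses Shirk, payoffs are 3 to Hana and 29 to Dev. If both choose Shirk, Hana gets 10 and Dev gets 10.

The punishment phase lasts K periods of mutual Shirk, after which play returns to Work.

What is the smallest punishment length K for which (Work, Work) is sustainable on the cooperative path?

2

Need Σ_{k=1}^{K} δ^k ≥ (29−20)/(20−10) = 0.9000 at δ = 7/8.
At K = 1 the sum is 0.8750 < 0.9000; at K = 2 it is 1.6406 ≥ 0.9000.
So the minimum punishment length is K = 2.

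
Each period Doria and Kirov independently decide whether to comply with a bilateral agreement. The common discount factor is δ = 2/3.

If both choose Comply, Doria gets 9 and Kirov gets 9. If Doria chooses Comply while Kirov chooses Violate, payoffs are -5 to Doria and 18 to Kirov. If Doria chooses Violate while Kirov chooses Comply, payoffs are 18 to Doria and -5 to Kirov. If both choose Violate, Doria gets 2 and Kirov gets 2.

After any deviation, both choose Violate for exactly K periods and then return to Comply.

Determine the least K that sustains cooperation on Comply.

Need Σ_{k=1}^{K} δ^k ≥ (18−9)/(9−2) = 1.2857 at δ = 2/3.
At K = 2 the sum is 1.1111 < 1.2857; at K = 3 it is 1.4074 ≥ 1.2857.
So the minimum punishment length is K = 3.

3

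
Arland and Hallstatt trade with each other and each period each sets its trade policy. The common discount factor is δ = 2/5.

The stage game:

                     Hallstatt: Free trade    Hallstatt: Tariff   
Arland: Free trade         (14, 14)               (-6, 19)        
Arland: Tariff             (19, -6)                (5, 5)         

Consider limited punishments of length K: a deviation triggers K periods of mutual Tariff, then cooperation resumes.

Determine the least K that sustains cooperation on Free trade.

IC: δ(1−δ^K)/(1−δ) ≥ (19−14)/(14−5) = 5/9.
With δ = 2/5: need 1 − δ^K ≥ 5/9·(1−2/5)/(2/5), i.e. δ^K ≤ 0.1667.
Since (2/5)^1 = 0.4000 and (2/5)^2 = 0.1600, the smallest such K is 2.

2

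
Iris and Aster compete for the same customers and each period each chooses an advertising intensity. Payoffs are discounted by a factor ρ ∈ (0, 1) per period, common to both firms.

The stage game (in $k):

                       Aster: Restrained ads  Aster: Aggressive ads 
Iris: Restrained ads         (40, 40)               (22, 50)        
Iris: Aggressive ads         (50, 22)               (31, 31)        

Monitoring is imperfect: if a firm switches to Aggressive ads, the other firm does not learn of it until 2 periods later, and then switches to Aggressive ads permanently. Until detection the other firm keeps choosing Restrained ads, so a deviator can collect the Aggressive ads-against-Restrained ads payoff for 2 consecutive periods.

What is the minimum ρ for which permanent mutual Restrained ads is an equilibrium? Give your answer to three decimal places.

Deviating for the 2 undetected periods gains 50−40 = 10 per period over cooperation, then loses 40−31 = 9 per period forever once punishment starts.
Gain: 10(1 + ρ + … + ρ^1); loss: 9·ρ^2/(1−ρ).
No profitable deviation ⇔ 10(1−ρ^2) ≤ 9·ρ^2, i.e. ρ^2 ≥ 10/(10+9) = 10/19.
Hence ρ ≥ (10/19)^(1/2) ≈ 0.725.

0.725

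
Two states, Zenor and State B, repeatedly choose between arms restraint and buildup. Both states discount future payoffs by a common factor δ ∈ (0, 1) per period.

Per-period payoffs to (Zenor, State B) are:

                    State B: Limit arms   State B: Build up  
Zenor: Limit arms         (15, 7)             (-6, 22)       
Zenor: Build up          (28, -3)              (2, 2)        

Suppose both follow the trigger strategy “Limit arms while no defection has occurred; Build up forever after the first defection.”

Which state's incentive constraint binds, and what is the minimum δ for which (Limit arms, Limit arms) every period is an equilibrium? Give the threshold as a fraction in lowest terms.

Zenor's threshold: (28−15)/(28−2) = 1/2.
State B's threshold: (22−7)/(22−2) = 3/4.
1/2 < 3/4, so State B binds and δ* = 3/4.

State B; δ ≥ 3/4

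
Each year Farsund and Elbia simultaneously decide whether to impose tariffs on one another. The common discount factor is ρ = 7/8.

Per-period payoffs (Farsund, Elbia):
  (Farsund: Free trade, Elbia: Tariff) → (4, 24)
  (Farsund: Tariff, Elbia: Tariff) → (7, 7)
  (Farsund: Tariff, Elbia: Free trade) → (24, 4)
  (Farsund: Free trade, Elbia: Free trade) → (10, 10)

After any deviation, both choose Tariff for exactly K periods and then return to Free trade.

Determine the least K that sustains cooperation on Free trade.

No profitable deviation requires (10−7)(ρ+…+ρ^K) ≥ 24−10, i.e. ρ+…+ρ^K ≥ 14/3 ≈ 4.6667.
With ρ = 7/8, the partial sums are K=1: 0.8750, K=2: 1.6406, …, K=7: 4.2511, K=8: 4.5947, K=9: 4.8954.
K = 9 is the first length at which the sum reaches 4.6667.

9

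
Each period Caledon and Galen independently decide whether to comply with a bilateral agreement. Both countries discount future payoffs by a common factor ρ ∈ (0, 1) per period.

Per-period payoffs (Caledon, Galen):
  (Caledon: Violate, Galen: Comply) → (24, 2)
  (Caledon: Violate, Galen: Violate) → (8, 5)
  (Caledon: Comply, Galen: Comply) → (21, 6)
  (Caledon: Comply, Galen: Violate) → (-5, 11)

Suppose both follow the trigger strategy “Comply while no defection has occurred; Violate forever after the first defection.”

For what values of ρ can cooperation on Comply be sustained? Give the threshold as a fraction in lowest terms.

Caledon: cooperation gives 21 each period; deviation gives 24 once then 8 forever.
  21/(1−ρ) ≥ 24 + 8ρ/(1−ρ) ⇒ ρ ≥ 3/16.
Galen: cooperation gives 6 each period; deviation gives 11 once then 5 forever.
  ρ ≥ 5/6.
Both must hold, so the binding constraint is Galen's: ρ ≥ 5/6.

5/6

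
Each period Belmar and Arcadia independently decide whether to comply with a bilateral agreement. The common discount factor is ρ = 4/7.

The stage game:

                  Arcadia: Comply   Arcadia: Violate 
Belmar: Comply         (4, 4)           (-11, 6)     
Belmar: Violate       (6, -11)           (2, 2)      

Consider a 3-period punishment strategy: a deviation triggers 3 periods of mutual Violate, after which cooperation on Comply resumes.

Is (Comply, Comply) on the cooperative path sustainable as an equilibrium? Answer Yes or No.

Comparing payoff streams over the 4 periods until play realigns: cooperate → 4(1+ρ+…+ρ^3); deviate → 6 + 2(ρ+…+ρ^3).
Cooperation is sustained iff (4−2)(ρ+…+ρ^3) ≥ 6−4.
ρ+…+ρ^3 = 4/7·(1−(4/7)^3)/(1−4/7) = 1.0845, and (6−4)/(4−2) = 1.0000.
1.0845 ≥ 1.0000, so cooperation is sustainable.

Yes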